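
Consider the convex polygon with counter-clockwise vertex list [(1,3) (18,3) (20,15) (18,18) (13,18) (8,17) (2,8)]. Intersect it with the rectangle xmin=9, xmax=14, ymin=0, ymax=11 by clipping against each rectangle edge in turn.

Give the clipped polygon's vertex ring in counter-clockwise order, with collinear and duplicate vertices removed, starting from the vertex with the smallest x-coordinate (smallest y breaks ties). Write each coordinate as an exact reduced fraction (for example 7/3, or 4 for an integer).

1. After x ≥ 9: [(9,3) (18,3) (20,15) (18,18) (13,18) (9,86/5)]
2. After x ≤ 14: [(9,3) (14,3) (14,18) (13,18) (9,86/5)]
3. After y ≥ 0: [(9,3) (14,3) (14,18) (13,18) (9,86/5)]
4. After y ≤ 11: [(9,11) (9,3) (14,3) (14,11)]
5. Canonical ring: [(9,3) (14,3) (14,11) (9,11)]

Clipped polygon: [(9,3) (14,3) (14,11) (9,11)]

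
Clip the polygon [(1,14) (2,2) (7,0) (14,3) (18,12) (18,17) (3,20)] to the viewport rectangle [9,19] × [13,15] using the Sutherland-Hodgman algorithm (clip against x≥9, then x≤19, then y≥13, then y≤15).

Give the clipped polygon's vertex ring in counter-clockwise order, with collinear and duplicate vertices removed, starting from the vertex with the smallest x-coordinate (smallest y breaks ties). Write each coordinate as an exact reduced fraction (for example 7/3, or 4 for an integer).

Clipped polygon: [(9,13) (18,13) (18,15) (9,15)]

1. After x ≥ 9: [(9,6/7) (14,3) (18,12) (18,17) (9,94/5)]
2. After x ≤ 19: [(9,6/7) (14,3) (18,12) (18,17) (9,94/5)]
3. After y ≥ 13: [(9,13) (18,13) (18,17) (9,94/5)]
4. After y ≤ 15: [(9,15) (9,13) (18,13) (18,15)]
5. Canonical ring: [(9,13) (18,13) (18,15) (9,15)]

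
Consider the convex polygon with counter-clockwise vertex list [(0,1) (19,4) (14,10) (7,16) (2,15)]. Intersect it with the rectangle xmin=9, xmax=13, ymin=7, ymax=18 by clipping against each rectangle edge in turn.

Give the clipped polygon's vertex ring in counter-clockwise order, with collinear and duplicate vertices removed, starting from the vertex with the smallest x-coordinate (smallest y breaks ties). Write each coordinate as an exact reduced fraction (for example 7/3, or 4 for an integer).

1. After x ≥ 9: [(9,46/19) (19,4) (14,10) (9,100/7)]
2. After x ≤ 13: [(9,46/19) (13,58/19) (13,76/7) (9,100/7)]
3. After y ≥ 7: [(9,7) (13,7) (13,76/7) (9,100/7)]
4. After y ≤ 18: [(9,7) (13,7) (13,76/7) (9,100/7)]
5. Canonical ring: [(9,7) (13,7) (13,76/7) (9,100/7)]

Clipped polygon: [(9,7) (13,7) (13,76/7) (9,100/7)]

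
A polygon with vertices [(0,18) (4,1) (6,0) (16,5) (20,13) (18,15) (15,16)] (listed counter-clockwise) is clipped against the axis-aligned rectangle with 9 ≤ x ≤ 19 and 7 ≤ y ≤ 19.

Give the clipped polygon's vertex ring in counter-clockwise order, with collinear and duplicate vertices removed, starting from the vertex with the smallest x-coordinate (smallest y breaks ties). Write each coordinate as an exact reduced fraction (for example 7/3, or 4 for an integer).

Clipped polygon: [(9,7) (17,7) (19,11) (19,14) (18,15) (15,16) (9,84/5)]

1. After x ≥ 9: [(9,84/5) (9,3/2) (16,5) (20,13) (18,15) (15,16)]
2. After x ≤ 19: [(9,84/5) (9,3/2) (16,5) (19,11) (19,14) (18,15) (15,16)]
3. After y ≥ 7: [(9,84/5) (9,7) (17,7) (19,11) (19,14) (18,15) (15,16)]
4. After y ≤ 19: [(9,84/5) (9,7) (17,7) (19,11) (19,14) (18,15) (15,16)]
5. Canonical ring: [(9,7) (17,7) (19,11) (19,14) (18,15) (15,16) (9,84/5)]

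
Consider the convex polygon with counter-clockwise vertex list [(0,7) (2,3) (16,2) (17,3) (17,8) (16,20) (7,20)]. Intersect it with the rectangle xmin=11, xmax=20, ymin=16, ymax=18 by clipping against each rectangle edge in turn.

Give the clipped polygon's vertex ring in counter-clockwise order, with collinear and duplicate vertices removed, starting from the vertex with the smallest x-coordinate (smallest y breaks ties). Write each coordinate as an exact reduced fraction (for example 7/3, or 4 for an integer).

1. After x ≥ 11: [(11,33/14) (16,2) (17,3) (17,8) (16,20) (11,20)]
2. After x ≤ 20: [(11,33/14) (16,2) (17,3) (17,8) (16,20) (11,20)]
3. After y ≥ 16: [(11,16) (49/3,16) (16,20) (11,20)]
4. After y ≤ 18: [(11,18) (11,16) (49/3,16) (97/6,18)]
5. Canonical ring: [(11,16) (49/3,16) (97/6,18) (11,18)]

Clipped polygon: [(11,16) (49/3,16) (97/6,18) (11,18)]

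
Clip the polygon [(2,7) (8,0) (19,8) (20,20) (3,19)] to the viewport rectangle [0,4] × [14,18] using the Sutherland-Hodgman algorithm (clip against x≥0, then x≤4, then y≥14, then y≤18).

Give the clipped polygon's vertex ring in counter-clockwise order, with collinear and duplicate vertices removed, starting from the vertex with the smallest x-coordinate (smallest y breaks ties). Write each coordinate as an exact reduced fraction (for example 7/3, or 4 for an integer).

Clipped polygon: [(31/12,14) (4,14) (4,18) (35/12,18)]

1. After x ≥ 0: [(2,7) (8,0) (19,8) (20,20) (3,19)]
2. After x ≤ 4: [(2,7) (4,14/3) (4,324/17) (3,19)]
3. After y ≥ 14: [(31/12,14) (4,14) (4,324/17) (3,19)]
4. After y ≤ 18: [(35/12,18) (31/12,14) (4,14) (4,18)]
5. Canonical ring: [(31/12,14) (4,14) (4,18) (35/12,18)]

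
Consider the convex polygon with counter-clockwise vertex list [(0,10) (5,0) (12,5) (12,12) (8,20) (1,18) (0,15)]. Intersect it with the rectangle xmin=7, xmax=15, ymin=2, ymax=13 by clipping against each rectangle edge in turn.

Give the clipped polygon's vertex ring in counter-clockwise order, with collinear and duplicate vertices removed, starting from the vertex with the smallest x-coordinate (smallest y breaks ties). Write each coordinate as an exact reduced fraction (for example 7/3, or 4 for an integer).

Clipped polygon: [(7,2) (39/5,2) (12,5) (12,12) (23/2,13) (7,13)]

1. After x ≥ 7: [(7,10/7) (12,5) (12,12) (8,20) (7,138/7)]
2. After x ≤ 15: [(7,10/7) (12,5) (12,12) (8,20) (7,138/7)]
3. After y ≥ 2: [(7,2) (39/5,2) (12,5) (12,12) (8,20) (7,138/7)]
4. After y ≤ 13: [(7,13) (7,2) (39/5,2) (12,5) (12,12) (23/2,13)]
5. Canonical ring: [(7,2) (39/5,2) (12,5) (12,12) (23/2,13) (7,13)]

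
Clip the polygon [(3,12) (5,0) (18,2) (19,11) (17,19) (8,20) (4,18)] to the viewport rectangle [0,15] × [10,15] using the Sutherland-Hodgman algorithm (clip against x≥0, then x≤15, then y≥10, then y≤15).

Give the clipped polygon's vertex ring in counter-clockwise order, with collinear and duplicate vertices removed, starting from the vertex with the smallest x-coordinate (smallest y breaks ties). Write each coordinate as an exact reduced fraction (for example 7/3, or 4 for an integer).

1. After x ≥ 0: [(3,12) (5,0) (18,2) (19,11) (17,19) (8,20) (4,18)]
2. After x ≤ 15: [(3,12) (5,0) (15,20/13) (15,173/9) (8,20) (4,18)]
3. After y ≥ 10: [(3,12) (10/3,10) (15,10) (15,173/9) (8,20) (4,18)]
4. After y ≤ 15: [(7/2,15) (3,12) (10/3,10) (15,10) (15,15)]
5. Canonical ring: [(3,12) (10/3,10) (15,10) (15,15) (7/2,15)]

Clipped polygon: [(3,12) (10/3,10) (15,10) (15,15) (7/2,15)]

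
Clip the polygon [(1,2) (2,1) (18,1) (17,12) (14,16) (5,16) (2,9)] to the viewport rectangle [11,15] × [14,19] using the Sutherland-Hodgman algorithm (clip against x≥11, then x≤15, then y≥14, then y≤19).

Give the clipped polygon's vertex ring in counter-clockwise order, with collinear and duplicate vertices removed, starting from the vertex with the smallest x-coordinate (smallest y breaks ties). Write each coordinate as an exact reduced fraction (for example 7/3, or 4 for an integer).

Clipped polygon: [(11,14) (15,14) (15,44/3) (14,16) (11,16)]

1. After x ≥ 11: [(11,1) (18,1) (17,12) (14,16) (11,16)]
2. After x ≤ 15: [(11,1) (15,1) (15,44/3) (14,16) (11,16)]
3. After y ≥ 14: [(11,14) (15,14) (15,44/3) (14,16) (11,16)]
4. After y ≤ 19: [(11,14) (15,14) (15,44/3) (14,16) (11,16)]
5. Canonical ring: [(11,14) (15,14) (15,44/3) (14,16) (11,16)]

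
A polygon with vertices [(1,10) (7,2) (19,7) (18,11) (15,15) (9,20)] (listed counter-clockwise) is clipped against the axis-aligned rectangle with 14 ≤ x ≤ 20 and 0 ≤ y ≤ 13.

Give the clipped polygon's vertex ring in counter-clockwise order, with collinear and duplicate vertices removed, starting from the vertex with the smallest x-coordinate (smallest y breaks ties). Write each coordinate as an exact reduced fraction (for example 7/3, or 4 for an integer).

Clipped polygon: [(14,59/12) (19,7) (18,11) (33/2,13) (14,13)]

1. After x ≥ 14: [(14,59/12) (19,7) (18,11) (15,15) (14,95/6)]
2. After x ≤ 20: [(14,59/12) (19,7) (18,11) (15,15) (14,95/6)]
3. After y ≥ 0: [(14,59/12) (19,7) (18,11) (15,15) (14,95/6)]
4. After y ≤ 13: [(14,13) (14,59/12) (19,7) (18,11) (33/2,13)]
5. Canonical ring: [(14,59/12) (19,7) (18,11) (33/2,13) (14,13)]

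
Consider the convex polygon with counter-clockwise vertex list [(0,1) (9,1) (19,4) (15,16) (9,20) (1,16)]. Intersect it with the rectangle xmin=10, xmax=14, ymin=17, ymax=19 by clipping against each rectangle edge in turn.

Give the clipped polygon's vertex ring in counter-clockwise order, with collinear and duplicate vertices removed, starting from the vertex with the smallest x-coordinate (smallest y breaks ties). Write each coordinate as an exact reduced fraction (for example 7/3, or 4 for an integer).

Clipped polygon: [(10,17) (27/2,17) (21/2,19) (10,19)]

1. After x ≥ 10: [(10,13/10) (19,4) (15,16) (10,58/3)]
2. After x ≤ 14: [(10,13/10) (14,5/2) (14,50/3) (10,58/3)]
3. After y ≥ 17: [(10,17) (27/2,17) (10,58/3)]
4. After y ≤ 19: [(10,19) (10,17) (27/2,17) (21/2,19)]
5. Canonical ring: [(10,17) (27/2,17) (21/2,19) (10,19)]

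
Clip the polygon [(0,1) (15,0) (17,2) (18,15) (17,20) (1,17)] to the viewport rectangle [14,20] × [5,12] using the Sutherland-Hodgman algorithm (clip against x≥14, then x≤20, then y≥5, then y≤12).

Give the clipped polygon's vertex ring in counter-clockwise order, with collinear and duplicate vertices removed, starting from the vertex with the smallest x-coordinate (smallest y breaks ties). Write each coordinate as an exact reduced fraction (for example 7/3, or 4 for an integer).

Clipped polygon: [(14,5) (224/13,5) (231/13,12) (14,12)]

1. After x ≥ 14: [(14,1/15) (15,0) (17,2) (18,15) (17,20) (14,311/16)]
2. After x ≤ 20: [(14,1/15) (15,0) (17,2) (18,15) (17,20) (14,311/16)]
3. After y ≥ 5: [(14,5) (224/13,5) (18,15) (17,20) (14,311/16)]
4. After y ≤ 12: [(14,12) (14,5) (224/13,5) (231/13,12)]
5. Canonical ring: [(14,5) (224/13,5) (231/13,12) (14,12)]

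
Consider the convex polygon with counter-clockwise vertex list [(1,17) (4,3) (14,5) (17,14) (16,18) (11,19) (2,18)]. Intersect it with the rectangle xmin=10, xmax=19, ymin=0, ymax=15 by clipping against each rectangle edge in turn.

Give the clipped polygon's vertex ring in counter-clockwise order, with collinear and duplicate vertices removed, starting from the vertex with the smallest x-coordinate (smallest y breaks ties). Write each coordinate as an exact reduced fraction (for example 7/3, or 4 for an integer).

Clipped polygon: [(10,21/5) (14,5) (17,14) (67/4,15) (10,15)]

1. After x ≥ 10: [(10,21/5) (14,5) (17,14) (16,18) (11,19) (10,170/9)]
2. After x ≤ 19: [(10,21/5) (14,5) (17,14) (16,18) (11,19) (10,170/9)]
3. After y ≥ 0: [(10,21/5) (14,5) (17,14) (16,18) (11,19) (10,170/9)]
4. After y ≤ 15: [(10,15) (10,21/5) (14,5) (17,14) (67/4,15)]
5. Canonical ring: [(10,21/5) (14,5) (17,14) (67/4,15) (10,15)]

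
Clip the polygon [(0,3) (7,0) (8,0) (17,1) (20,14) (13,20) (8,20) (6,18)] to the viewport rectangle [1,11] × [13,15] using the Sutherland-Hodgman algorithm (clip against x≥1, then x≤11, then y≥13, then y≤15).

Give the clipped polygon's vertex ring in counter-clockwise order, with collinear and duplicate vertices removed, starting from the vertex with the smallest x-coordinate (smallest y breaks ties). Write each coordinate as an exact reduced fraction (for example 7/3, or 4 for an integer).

Clipped polygon: [(4,13) (11,13) (11,15) (24/5,15)]

1. After x ≥ 1: [(1,11/2) (1,18/7) (7,0) (8,0) (17,1) (20,14) (13,20) (8,20) (6,18)]
2. After x ≤ 11: [(1,11/2) (1,18/7) (7,0) (8,0) (11,1/3) (11,20) (8,20) (6,18)]
3. After y ≥ 13: [(4,13) (11,13) (11,20) (8,20) (6,18)]
4. After y ≤ 15: [(24/5,15) (4,13) (11,13) (11,15)]
5. Canonical ring: [(4,13) (11,13) (11,15) (24/5,15)]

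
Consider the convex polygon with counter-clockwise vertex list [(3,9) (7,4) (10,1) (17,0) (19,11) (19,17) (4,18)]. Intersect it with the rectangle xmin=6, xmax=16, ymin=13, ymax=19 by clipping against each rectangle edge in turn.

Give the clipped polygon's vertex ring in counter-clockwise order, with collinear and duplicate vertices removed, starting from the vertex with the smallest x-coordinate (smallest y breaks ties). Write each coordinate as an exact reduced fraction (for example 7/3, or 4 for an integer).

Clipped polygon: [(6,13) (16,13) (16,86/5) (6,268/15)]

1. After x ≥ 6: [(6,21/4) (7,4) (10,1) (17,0) (19,11) (19,17) (6,268/15)]
2. After x ≤ 16: [(6,21/4) (7,4) (10,1) (16,1/7) (16,86/5) (6,268/15)]
3. After y ≥ 13: [(6,13) (16,13) (16,86/5) (6,268/15)]
4. After y ≤ 19: [(6,13) (16,13) (16,86/5) (6,268/15)]
5. Canonical ring: [(6,13) (16,13) (16,86/5) (6,268/15)]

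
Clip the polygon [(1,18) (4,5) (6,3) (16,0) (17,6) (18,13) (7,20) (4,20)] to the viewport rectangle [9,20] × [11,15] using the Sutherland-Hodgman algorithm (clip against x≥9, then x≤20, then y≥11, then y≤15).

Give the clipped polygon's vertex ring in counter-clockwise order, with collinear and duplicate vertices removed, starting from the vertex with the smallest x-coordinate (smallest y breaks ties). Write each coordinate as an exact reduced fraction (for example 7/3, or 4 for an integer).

1. After x ≥ 9: [(9,21/10) (16,0) (17,6) (18,13) (9,206/11)]
2. After x ≤ 20: [(9,21/10) (16,0) (17,6) (18,13) (9,206/11)]
3. After y ≥ 11: [(9,11) (124/7,11) (18,13) (9,206/11)]
4. After y ≤ 15: [(9,15) (9,11) (124/7,11) (18,13) (104/7,15)]
5. Canonical ring: [(9,11) (124/7,11) (18,13) (104/7,15) (9,15)]

Clipped polygon: [(9,11) (124/7,11) (18,13) (104/7,15) (9,15)]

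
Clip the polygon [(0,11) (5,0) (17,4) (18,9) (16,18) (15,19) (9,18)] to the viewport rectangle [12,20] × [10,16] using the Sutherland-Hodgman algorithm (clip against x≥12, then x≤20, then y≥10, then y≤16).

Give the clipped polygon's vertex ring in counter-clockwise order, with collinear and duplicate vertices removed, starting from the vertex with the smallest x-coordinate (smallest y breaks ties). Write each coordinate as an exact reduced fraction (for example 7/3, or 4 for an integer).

1. After x ≥ 12: [(12,7/3) (17,4) (18,9) (16,18) (15,19) (12,37/2)]
2. After x ≤ 20: [(12,7/3) (17,4) (18,9) (16,18) (15,19) (12,37/2)]
3. After y ≥ 10: [(12,10) (160/9,10) (16,18) (15,19) (12,37/2)]
4. After y ≤ 16: [(12,16) (12,10) (160/9,10) (148/9,16)]
5. Canonical ring: [(12,10) (160/9,10) (148/9,16) (12,16)]

Clipped polygon: [(12,10) (160/9,10) (148/9,16) (12,16)]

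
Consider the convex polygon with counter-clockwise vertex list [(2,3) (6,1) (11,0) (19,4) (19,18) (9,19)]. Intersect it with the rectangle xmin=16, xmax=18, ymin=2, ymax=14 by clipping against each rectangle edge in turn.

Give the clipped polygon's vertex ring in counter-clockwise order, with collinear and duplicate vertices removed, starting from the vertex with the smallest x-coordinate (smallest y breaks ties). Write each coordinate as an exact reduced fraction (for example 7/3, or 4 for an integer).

Clipped polygon: [(16,5/2) (18,7/2) (18,14) (16,14)]

1. After x ≥ 16: [(16,5/2) (19,4) (19,18) (16,183/10)]
2. After x ≤ 18: [(16,5/2) (18,7/2) (18,181/10) (16,183/10)]
3. After y ≥ 2: [(16,5/2) (18,7/2) (18,181/10) (16,183/10)]
4. After y ≤ 14: [(16,14) (16,5/2) (18,7/2) (18,14)]
5. Canonical ring: [(16,5/2) (18,7/2) (18,14) (16,14)]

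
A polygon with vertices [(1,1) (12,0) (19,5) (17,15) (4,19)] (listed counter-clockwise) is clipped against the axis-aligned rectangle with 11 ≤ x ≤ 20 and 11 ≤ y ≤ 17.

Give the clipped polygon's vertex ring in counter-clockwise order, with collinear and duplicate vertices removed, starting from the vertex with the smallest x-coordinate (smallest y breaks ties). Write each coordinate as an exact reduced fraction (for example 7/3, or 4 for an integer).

1. After x ≥ 11: [(11,1/11) (12,0) (19,5) (17,15) (11,219/13)]
2. After x ≤ 20: [(11,1/11) (12,0) (19,5) (17,15) (11,219/13)]
3. After y ≥ 11: [(11,11) (89/5,11) (17,15) (11,219/13)]
4. After y ≤ 17: [(11,11) (89/5,11) (17,15) (11,219/13)]
5. Canonical ring: [(11,11) (89/5,11) (17,15) (11,219/13)]

Clipped polygon: [(11,11) (89/5,11) (17,15) (11,219/13)]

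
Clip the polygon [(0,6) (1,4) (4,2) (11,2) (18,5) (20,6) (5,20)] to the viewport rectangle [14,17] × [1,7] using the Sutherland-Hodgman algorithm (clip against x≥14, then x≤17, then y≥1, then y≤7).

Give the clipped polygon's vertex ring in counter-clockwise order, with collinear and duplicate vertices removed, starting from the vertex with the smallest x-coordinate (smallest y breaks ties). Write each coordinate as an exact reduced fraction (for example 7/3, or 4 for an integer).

1. After x ≥ 14: [(14,23/7) (18,5) (20,6) (14,58/5)]
2. After x ≤ 17: [(14,23/7) (17,32/7) (17,44/5) (14,58/5)]
3. After y ≥ 1: [(14,23/7) (17,32/7) (17,44/5) (14,58/5)]
4. After y ≤ 7: [(14,7) (14,23/7) (17,32/7) (17,7)]
5. Canonical ring: [(14,23/7) (17,32/7) (17,7) (14,7)]

Clipped polygon: [(14,23/7) (17,32/7) (17,7) (14,7)]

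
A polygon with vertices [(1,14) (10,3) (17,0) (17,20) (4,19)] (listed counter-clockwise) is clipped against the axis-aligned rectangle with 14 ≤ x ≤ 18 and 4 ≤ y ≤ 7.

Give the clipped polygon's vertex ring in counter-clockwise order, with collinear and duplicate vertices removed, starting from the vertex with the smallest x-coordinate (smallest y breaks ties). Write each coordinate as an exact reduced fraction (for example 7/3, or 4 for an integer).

Clipped polygon: [(14,4) (17,4) (17,7) (14,7)]

1. After x ≥ 14: [(14,9/7) (17,0) (17,20) (14,257/13)]
2. After x ≤ 18: [(14,9/7) (17,0) (17,20) (14,257/13)]
3. After y ≥ 4: [(14,4) (17,4) (17,20) (14,257/13)]
4. After y ≤ 7: [(14,7) (14,4) (17,4) (17,7)]
5. Canonical ring: [(14,4) (17,4) (17,7) (14,7)]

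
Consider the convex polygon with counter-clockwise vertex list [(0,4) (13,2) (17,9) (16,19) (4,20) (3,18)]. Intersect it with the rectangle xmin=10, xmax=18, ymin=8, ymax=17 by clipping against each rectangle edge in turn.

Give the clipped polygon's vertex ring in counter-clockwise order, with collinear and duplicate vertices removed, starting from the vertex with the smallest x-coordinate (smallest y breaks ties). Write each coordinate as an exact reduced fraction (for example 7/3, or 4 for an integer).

1. After x ≥ 10: [(10,32/13) (13,2) (17,9) (16,19) (10,39/2)]
2. After x ≤ 18: [(10,32/13) (13,2) (17,9) (16,19) (10,39/2)]
3. After y ≥ 8: [(10,8) (115/7,8) (17,9) (16,19) (10,39/2)]
4. After y ≤ 17: [(10,17) (10,8) (115/7,8) (17,9) (81/5,17)]
5. Canonical ring: [(10,8) (115/7,8) (17,9) (81/5,17) (10,17)]

Clipped polygon: [(10,8) (115/7,8) (17,9) (81/5,17) (10,17)]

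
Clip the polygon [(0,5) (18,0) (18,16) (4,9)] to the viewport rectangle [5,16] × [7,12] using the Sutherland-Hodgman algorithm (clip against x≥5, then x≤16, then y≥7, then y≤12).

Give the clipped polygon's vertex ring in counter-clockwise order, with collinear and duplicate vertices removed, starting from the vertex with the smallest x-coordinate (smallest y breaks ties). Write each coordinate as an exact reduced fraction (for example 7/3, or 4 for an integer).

1. After x ≥ 5: [(5,65/18) (18,0) (18,16) (5,19/2)]
2. After x ≤ 16: [(5,65/18) (16,5/9) (16,15) (5,19/2)]
3. After y ≥ 7: [(5,7) (16,7) (16,15) (5,19/2)]
4. After y ≤ 12: [(5,7) (16,7) (16,12) (10,12) (5,19/2)]
5. Canonical ring: [(5,7) (16,7) (16,12) (10,12) (5,19/2)]

Clipped polygon: [(5,7) (16,7) (16,12) (10,12) (5,19/2)]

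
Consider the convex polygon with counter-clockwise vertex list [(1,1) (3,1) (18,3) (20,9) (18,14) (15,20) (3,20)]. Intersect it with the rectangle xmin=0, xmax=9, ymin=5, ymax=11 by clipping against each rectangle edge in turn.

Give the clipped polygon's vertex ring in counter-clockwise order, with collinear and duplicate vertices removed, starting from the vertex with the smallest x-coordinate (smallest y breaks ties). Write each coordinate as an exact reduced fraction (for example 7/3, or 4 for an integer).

1. After x ≥ 0: [(1,1) (3,1) (18,3) (20,9) (18,14) (15,20) (3,20)]
2. After x ≤ 9: [(1,1) (3,1) (9,9/5) (9,20) (3,20)]
3. After y ≥ 5: [(27/19,5) (9,5) (9,20) (3,20)]
4. After y ≤ 11: [(39/19,11) (27/19,5) (9,5) (9,11)]
5. Canonical ring: [(27/19,5) (9,5) (9,11) (39/19,11)]

Clipped polygon: [(27/19,5) (9,5) (9,11) (39/19,11)]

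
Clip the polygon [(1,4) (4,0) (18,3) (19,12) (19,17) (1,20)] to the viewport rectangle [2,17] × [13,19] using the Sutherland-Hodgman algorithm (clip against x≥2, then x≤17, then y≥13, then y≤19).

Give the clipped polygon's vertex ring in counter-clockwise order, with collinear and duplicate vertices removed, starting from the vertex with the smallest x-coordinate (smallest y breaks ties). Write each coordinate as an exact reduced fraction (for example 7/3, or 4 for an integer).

1. After x ≥ 2: [(2,8/3) (4,0) (18,3) (19,12) (19,17) (2,119/6)]
2. After x ≤ 17: [(2,8/3) (4,0) (17,39/14) (17,52/3) (2,119/6)]
3. After y ≥ 13: [(2,13) (17,13) (17,52/3) (2,119/6)]
4. After y ≤ 19: [(2,19) (2,13) (17,13) (17,52/3) (7,19)]
5. Canonical ring: [(2,13) (17,13) (17,52/3) (7,19) (2,19)]

Clipped polygon: [(2,13) (17,13) (17,52/3) (7,19) (2,19)]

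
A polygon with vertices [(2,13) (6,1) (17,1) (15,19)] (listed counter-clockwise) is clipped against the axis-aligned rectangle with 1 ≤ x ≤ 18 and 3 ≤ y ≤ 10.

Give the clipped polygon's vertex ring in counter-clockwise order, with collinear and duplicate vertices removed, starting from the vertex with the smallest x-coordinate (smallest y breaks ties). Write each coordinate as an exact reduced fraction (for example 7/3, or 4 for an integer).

1. After x ≥ 1: [(2,13) (6,1) (17,1) (15,19)]
2. After x ≤ 18: [(2,13) (6,1) (17,1) (15,19)]
3. After y ≥ 3: [(2,13) (16/3,3) (151/9,3) (15,19)]
4. After y ≤ 10: [(3,10) (16/3,3) (151/9,3) (16,10)]
5. Canonical ring: [(3,10) (16/3,3) (151/9,3) (16,10)]

Clipped polygon: [(3,10) (16/3,3) (151/9,3) (16,10)]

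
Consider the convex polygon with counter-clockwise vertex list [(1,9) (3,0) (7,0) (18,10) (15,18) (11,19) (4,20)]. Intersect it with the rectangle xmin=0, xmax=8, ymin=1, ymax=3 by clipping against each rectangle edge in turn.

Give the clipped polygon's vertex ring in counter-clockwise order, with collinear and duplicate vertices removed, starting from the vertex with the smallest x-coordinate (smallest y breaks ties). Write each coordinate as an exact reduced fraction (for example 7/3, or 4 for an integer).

Clipped polygon: [(7/3,3) (25/9,1) (8,1) (8,3)]

1. After x ≥ 0: [(1,9) (3,0) (7,0) (18,10) (15,18) (11,19) (4,20)]
2. After x ≤ 8: [(1,9) (3,0) (7,0) (8,10/11) (8,136/7) (4,20)]
3. After y ≥ 1: [(1,9) (25/9,1) (8,1) (8,136/7) (4,20)]
4. After y ≤ 3: [(7/3,3) (25/9,1) (8,1) (8,3)]
5. Canonical ring: [(7/3,3) (25/9,1) (8,1) (8,3)]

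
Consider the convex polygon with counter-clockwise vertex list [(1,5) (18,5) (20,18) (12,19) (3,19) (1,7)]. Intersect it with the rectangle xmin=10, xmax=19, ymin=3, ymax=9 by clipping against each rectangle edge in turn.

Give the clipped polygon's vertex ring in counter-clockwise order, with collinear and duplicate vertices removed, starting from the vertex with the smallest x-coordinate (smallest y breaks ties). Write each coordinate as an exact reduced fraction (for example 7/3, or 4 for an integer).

1. After x ≥ 10: [(10,5) (18,5) (20,18) (12,19) (10,19)]
2. After x ≤ 19: [(10,5) (18,5) (19,23/2) (19,145/8) (12,19) (10,19)]
3. After y ≥ 3: [(10,5) (18,5) (19,23/2) (19,145/8) (12,19) (10,19)]
4. After y ≤ 9: [(10,9) (10,5) (18,5) (242/13,9)]
5. Canonical ring: [(10,5) (18,5) (242/13,9) (10,9)]

Clipped polygon: [(10,5) (18,5) (242/13,9) (10,9)]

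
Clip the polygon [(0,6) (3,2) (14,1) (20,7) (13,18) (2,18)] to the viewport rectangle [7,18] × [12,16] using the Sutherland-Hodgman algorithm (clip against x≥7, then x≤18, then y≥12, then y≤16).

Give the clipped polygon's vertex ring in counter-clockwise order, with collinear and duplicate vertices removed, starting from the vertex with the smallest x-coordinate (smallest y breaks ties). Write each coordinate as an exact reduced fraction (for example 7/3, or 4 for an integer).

Clipped polygon: [(7,12) (185/11,12) (157/11,16) (7,16)]

1. After x ≥ 7: [(7,18/11) (14,1) (20,7) (13,18) (7,18)]
2. After x ≤ 18: [(7,18/11) (14,1) (18,5) (18,71/7) (13,18) (7,18)]
3. After y ≥ 12: [(7,12) (185/11,12) (13,18) (7,18)]
4. After y ≤ 16: [(7,16) (7,12) (185/11,12) (157/11,16)]
5. Canonical ring: [(7,12) (185/11,12) (157/11,16) (7,16)]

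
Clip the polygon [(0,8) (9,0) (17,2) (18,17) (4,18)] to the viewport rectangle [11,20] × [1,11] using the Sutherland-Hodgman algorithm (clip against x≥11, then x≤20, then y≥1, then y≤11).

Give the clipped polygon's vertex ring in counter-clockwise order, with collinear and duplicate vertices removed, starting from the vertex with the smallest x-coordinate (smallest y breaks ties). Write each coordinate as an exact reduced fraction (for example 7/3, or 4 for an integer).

Clipped polygon: [(11,1) (13,1) (17,2) (88/5,11) (11,11)]

1. After x ≥ 11: [(11,1/2) (17,2) (18,17) (11,35/2)]
2. After x ≤ 20: [(11,1/2) (17,2) (18,17) (11,35/2)]
3. After y ≥ 1: [(11,1) (13,1) (17,2) (18,17) (11,35/2)]
4. After y ≤ 11: [(11,11) (11,1) (13,1) (17,2) (88/5,11)]
5. Canonical ring: [(11,1) (13,1) (17,2) (88/5,11) (11,11)]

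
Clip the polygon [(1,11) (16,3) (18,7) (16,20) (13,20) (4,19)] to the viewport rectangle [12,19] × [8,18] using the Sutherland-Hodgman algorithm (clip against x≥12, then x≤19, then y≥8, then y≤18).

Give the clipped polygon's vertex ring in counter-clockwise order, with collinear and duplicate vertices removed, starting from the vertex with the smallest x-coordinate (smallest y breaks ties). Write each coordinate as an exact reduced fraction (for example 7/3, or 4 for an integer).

1. After x ≥ 12: [(12,77/15) (16,3) (18,7) (16,20) (13,20) (12,179/9)]
2. After x ≤ 19: [(12,77/15) (16,3) (18,7) (16,20) (13,20) (12,179/9)]
3. After y ≥ 8: [(12,8) (232/13,8) (16,20) (13,20) (12,179/9)]
4. After y ≤ 18: [(12,18) (12,8) (232/13,8) (212/13,18)]
5. Canonical ring: [(12,8) (232/13,8) (212/13,18) (12,18)]

Clipped polygon: [(12,8) (232/13,8) (212/13,18) (12,18)]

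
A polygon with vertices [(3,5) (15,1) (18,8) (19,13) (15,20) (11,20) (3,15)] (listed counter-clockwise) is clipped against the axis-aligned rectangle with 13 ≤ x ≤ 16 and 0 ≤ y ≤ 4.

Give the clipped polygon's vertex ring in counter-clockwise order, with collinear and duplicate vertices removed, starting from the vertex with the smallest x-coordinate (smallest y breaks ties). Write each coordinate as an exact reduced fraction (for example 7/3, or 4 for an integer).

Clipped polygon: [(13,5/3) (15,1) (16,10/3) (16,4) (13,4)]

1. After x ≥ 13: [(13,5/3) (15,1) (18,8) (19,13) (15,20) (13,20)]
2. After x ≤ 16: [(13,5/3) (15,1) (16,10/3) (16,73/4) (15,20) (13,20)]
3. After y ≥ 0: [(13,5/3) (15,1) (16,10/3) (16,73/4) (15,20) (13,20)]
4. After y ≤ 4: [(13,4) (13,5/3) (15,1) (16,10/3) (16,4)]
5. Canonical ring: [(13,5/3) (15,1) (16,10/3) (16,4) (13,4)]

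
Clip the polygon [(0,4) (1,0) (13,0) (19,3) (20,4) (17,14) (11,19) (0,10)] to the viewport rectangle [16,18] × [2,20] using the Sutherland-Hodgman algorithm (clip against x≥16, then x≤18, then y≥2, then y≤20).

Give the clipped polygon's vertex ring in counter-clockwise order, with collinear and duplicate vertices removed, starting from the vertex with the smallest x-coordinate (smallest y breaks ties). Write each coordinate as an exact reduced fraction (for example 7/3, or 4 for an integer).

Clipped polygon: [(16,2) (17,2) (18,5/2) (18,32/3) (17,14) (16,89/6)]

1. After x ≥ 16: [(16,3/2) (19,3) (20,4) (17,14) (16,89/6)]
2. After x ≤ 18: [(16,3/2) (18,5/2) (18,32/3) (17,14) (16,89/6)]
3. After y ≥ 2: [(16,2) (17,2) (18,5/2) (18,32/3) (17,14) (16,89/6)]
4. After y ≤ 20: [(16,2) (17,2) (18,5/2) (18,32/3) (17,14) (16,89/6)]
5. Canonical ring: [(16,2) (17,2) (18,5/2) (18,32/3) (17,14) (16,89/6)]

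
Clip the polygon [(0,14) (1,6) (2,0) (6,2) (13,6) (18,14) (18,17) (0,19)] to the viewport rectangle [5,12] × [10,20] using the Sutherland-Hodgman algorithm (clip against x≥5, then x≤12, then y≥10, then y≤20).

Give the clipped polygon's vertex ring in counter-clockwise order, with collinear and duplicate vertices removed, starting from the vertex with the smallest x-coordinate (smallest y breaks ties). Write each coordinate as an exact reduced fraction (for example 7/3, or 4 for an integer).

1. After x ≥ 5: [(5,3/2) (6,2) (13,6) (18,14) (18,17) (5,166/9)]
2. After x ≤ 12: [(5,3/2) (6,2) (12,38/7) (12,53/3) (5,166/9)]
3. After y ≥ 10: [(5,10) (12,10) (12,53/3) (5,166/9)]
4. After y ≤ 20: [(5,10) (12,10) (12,53/3) (5,166/9)]
5. Canonical ring: [(5,10) (12,10) (12,53/3) (5,166/9)]

Clipped polygon: [(5,10) (12,10) (12,53/3) (5,166/9)]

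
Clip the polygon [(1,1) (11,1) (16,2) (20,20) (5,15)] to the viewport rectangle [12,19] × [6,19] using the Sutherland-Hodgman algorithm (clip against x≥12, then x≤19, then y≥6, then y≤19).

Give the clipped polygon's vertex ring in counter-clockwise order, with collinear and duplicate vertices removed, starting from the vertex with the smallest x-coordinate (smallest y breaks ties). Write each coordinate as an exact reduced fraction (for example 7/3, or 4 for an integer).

Clipped polygon: [(12,6) (152/9,6) (19,31/2) (19,19) (17,19) (12,52/3)]

1. After x ≥ 12: [(12,6/5) (16,2) (20,20) (12,52/3)]
2. After x ≤ 19: [(12,6/5) (16,2) (19,31/2) (19,59/3) (12,52/3)]
3. After y ≥ 6: [(12,6) (152/9,6) (19,31/2) (19,59/3) (12,52/3)]
4. After y ≤ 19: [(12,6) (152/9,6) (19,31/2) (19,19) (17,19) (12,52/3)]
5. Canonical ring: [(12,6) (152/9,6) (19,31/2) (19,19) (17,19) (12,52/3)]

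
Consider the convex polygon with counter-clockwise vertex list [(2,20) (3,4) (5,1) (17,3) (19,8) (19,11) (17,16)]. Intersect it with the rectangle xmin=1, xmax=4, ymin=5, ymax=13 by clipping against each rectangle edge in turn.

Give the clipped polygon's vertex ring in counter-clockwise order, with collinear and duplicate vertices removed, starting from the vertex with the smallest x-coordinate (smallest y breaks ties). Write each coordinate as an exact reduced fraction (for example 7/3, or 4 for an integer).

1. After x ≥ 1: [(2,20) (3,4) (5,1) (17,3) (19,8) (19,11) (17,16)]
2. After x ≤ 4: [(4,292/15) (2,20) (3,4) (4,5/2)]
3. After y ≥ 5: [(4,5) (4,292/15) (2,20) (47/16,5)]
4. After y ≤ 13: [(4,5) (4,13) (39/16,13) (47/16,5)]
5. Canonical ring: [(39/16,13) (47/16,5) (4,5) (4,13)]

Clipped polygon: [(39/16,13) (47/16,5) (4,5) (4,13)]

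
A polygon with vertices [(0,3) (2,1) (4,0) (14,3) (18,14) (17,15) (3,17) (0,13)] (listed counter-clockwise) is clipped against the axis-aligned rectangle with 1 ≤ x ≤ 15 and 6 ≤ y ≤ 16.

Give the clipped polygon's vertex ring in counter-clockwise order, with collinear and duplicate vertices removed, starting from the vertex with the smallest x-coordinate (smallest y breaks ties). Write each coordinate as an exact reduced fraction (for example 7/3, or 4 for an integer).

1. After x ≥ 1: [(1,2) (2,1) (4,0) (14,3) (18,14) (17,15) (3,17) (1,43/3)]
2. After x ≤ 15: [(1,2) (2,1) (4,0) (14,3) (15,23/4) (15,107/7) (3,17) (1,43/3)]
3. After y ≥ 6: [(1,6) (15,6) (15,107/7) (3,17) (1,43/3)]
4. After y ≤ 16: [(1,6) (15,6) (15,107/7) (10,16) (9/4,16) (1,43/3)]
5. Canonical ring: [(1,6) (15,6) (15,107/7) (10,16) (9/4,16) (1,43/3)]

Clipped polygon: [(1,6) (15,6) (15,107/7) (10,16) (9/4,16) (1,43/3)]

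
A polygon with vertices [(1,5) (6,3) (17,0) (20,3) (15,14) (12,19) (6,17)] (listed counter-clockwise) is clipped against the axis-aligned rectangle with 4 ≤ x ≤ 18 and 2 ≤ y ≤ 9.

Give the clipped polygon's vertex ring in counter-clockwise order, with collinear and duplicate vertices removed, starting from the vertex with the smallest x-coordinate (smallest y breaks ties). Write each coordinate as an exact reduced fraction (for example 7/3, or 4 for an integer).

Clipped polygon: [(4,19/5) (6,3) (29/3,2) (18,2) (18,37/5) (190/11,9) (4,9)]

1. After x ≥ 4: [(4,61/5) (4,19/5) (6,3) (17,0) (20,3) (15,14) (12,19) (6,17)]
2. After x ≤ 18: [(4,61/5) (4,19/5) (6,3) (17,0) (18,1) (18,37/5) (15,14) (12,19) (6,17)]
3. After y ≥ 2: [(4,61/5) (4,19/5) (6,3) (29/3,2) (18,2) (18,37/5) (15,14) (12,19) (6,17)]
4. After y ≤ 9: [(4,9) (4,19/5) (6,3) (29/3,2) (18,2) (18,37/5) (190/11,9)]
5. Canonical ring: [(4,19/5) (6,3) (29/3,2) (18,2) (18,37/5) (190/11,9) (4,9)]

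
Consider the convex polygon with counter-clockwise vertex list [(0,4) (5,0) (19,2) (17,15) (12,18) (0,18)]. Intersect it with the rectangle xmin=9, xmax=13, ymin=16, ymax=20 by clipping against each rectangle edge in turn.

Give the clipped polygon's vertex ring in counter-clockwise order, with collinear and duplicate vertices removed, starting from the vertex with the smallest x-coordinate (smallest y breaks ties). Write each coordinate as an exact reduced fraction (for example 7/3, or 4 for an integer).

Clipped polygon: [(9,16) (13,16) (13,87/5) (12,18) (9,18)]

1. After x ≥ 9: [(9,4/7) (19,2) (17,15) (12,18) (9,18)]
2. After x ≤ 13: [(9,4/7) (13,8/7) (13,87/5) (12,18) (9,18)]
3. After y ≥ 16: [(9,16) (13,16) (13,87/5) (12,18) (9,18)]
4. After y ≤ 20: [(9,16) (13,16) (13,87/5) (12,18) (9,18)]
5. Canonical ring: [(9,16) (13,16) (13,87/5) (12,18) (9,18)]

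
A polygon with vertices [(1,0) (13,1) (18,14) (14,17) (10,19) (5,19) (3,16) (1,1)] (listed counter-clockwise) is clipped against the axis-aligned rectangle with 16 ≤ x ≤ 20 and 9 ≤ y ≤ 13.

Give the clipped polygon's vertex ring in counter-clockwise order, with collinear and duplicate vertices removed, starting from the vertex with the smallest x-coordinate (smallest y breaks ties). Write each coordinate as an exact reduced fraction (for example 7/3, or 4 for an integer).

Clipped polygon: [(16,9) (209/13,9) (229/13,13) (16,13)]

1. After x ≥ 16: [(16,44/5) (18,14) (16,31/2)]
2. After x ≤ 20: [(16,44/5) (18,14) (16,31/2)]
3. After y ≥ 9: [(16,9) (209/13,9) (18,14) (16,31/2)]
4. After y ≤ 13: [(16,13) (16,9) (209/13,9) (229/13,13)]
5. Canonical ring: [(16,9) (209/13,9) (229/13,13) (16,13)]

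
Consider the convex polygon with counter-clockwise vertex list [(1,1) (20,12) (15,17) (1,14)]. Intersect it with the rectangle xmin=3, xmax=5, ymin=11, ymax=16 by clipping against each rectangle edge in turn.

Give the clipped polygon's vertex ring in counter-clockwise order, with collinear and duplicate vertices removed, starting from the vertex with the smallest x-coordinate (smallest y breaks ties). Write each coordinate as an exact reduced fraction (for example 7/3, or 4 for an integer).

1. After x ≥ 3: [(3,41/19) (20,12) (15,17) (3,101/7)]
2. After x ≤ 5: [(3,41/19) (5,63/19) (5,104/7) (3,101/7)]
3. After y ≥ 11: [(3,11) (5,11) (5,104/7) (3,101/7)]
4. After y ≤ 16: [(3,11) (5,11) (5,104/7) (3,101/7)]
5. Canonical ring: [(3,11) (5,11) (5,104/7) (3,101/7)]

Clipped polygon: [(3,11) (5,11) (5,104/7) (3,101/7)]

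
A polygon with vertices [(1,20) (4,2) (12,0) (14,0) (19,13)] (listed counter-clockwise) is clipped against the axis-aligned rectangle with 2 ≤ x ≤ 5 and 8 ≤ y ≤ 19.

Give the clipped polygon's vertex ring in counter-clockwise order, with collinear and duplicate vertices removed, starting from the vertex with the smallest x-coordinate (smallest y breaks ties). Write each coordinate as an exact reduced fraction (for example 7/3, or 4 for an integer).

1. After x ≥ 2: [(2,353/18) (2,14) (4,2) (12,0) (14,0) (19,13)]
2. After x ≤ 5: [(5,166/9) (2,353/18) (2,14) (4,2) (5,7/4)]
3. After y ≥ 8: [(5,8) (5,166/9) (2,353/18) (2,14) (3,8)]
4. After y ≤ 19: [(5,8) (5,166/9) (25/7,19) (2,19) (2,14) (3,8)]
5. Canonical ring: [(2,14) (3,8) (5,8) (5,166/9) (25/7,19) (2,19)]

Clipped polygon: [(2,14) (3,8) (5,8) (5,166/9) (25/7,19) (2,19)]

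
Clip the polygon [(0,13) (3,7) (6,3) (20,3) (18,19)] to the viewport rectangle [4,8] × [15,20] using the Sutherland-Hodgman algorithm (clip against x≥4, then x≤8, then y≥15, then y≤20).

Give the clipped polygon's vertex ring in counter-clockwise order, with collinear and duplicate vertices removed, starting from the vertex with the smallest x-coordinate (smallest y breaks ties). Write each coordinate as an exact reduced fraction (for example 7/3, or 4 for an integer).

1. After x ≥ 4: [(4,43/3) (4,17/3) (6,3) (20,3) (18,19)]
2. After x ≤ 8: [(8,47/3) (4,43/3) (4,17/3) (6,3) (8,3)]
3. After y ≥ 15: [(8,15) (8,47/3) (6,15)]
4. After y ≤ 20: [(8,15) (8,47/3) (6,15)]
5. Canonical ring: [(6,15) (8,15) (8,47/3)]

Clipped polygon: [(6,15) (8,15) (8,47/3)]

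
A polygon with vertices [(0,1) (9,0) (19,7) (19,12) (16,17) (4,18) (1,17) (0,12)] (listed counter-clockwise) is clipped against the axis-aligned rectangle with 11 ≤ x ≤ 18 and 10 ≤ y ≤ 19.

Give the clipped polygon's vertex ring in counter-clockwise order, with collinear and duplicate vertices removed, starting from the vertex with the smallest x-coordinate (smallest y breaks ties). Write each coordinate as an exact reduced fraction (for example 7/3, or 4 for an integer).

Clipped polygon: [(11,10) (18,10) (18,41/3) (16,17) (11,209/12)]

1. After x ≥ 11: [(11,7/5) (19,7) (19,12) (16,17) (11,209/12)]
2. After x ≤ 18: [(11,7/5) (18,63/10) (18,41/3) (16,17) (11,209/12)]
3. After y ≥ 10: [(11,10) (18,10) (18,41/3) (16,17) (11,209/12)]
4. After y ≤ 19: [(11,10) (18,10) (18,41/3) (16,17) (11,209/12)]
5. Canonical ring: [(11,10) (18,10) (18,41/3) (16,17) (11,209/12)]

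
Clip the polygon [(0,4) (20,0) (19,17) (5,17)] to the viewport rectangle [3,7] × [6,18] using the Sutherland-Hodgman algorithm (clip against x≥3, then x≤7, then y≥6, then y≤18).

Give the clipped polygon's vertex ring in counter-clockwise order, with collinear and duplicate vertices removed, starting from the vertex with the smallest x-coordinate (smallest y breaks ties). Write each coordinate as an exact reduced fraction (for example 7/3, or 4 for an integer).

1. After x ≥ 3: [(3,59/5) (3,17/5) (20,0) (19,17) (5,17)]
2. After x ≤ 7: [(3,59/5) (3,17/5) (7,13/5) (7,17) (5,17)]
3. After y ≥ 6: [(3,59/5) (3,6) (7,6) (7,17) (5,17)]
4. After y ≤ 18: [(3,59/5) (3,6) (7,6) (7,17) (5,17)]
5. Canonical ring: [(3,6) (7,6) (7,17) (5,17) (3,59/5)]

Clipped polygon: [(3,6) (7,6) (7,17) (5,17) (3,59/5)]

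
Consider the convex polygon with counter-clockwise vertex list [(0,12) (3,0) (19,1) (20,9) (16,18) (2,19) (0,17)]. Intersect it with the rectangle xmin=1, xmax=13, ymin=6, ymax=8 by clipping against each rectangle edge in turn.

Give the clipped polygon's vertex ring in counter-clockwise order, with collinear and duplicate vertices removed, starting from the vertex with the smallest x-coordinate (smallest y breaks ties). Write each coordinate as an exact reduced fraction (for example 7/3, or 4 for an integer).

1. After x ≥ 1: [(1,8) (3,0) (19,1) (20,9) (16,18) (2,19) (1,18)]
2. After x ≤ 13: [(1,8) (3,0) (13,5/8) (13,255/14) (2,19) (1,18)]
3. After y ≥ 6: [(1,8) (3/2,6) (13,6) (13,255/14) (2,19) (1,18)]
4. After y ≤ 8: [(1,8) (1,8) (3/2,6) (13,6) (13,8)]
5. Canonical ring: [(1,8) (3/2,6) (13,6) (13,8)]

Clipped polygon: [(1,8) (3/2,6) (13,6) (13,8)]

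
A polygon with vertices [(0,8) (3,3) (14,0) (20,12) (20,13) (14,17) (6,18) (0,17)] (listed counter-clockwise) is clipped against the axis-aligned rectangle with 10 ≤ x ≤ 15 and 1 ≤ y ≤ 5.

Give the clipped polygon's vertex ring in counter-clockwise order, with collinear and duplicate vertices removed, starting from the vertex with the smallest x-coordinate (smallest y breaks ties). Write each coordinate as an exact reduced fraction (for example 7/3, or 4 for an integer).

1. After x ≥ 10: [(10,12/11) (14,0) (20,12) (20,13) (14,17) (10,35/2)]
2. After x ≤ 15: [(10,12/11) (14,0) (15,2) (15,49/3) (14,17) (10,35/2)]
3. After y ≥ 1: [(10,12/11) (31/3,1) (29/2,1) (15,2) (15,49/3) (14,17) (10,35/2)]
4. After y ≤ 5: [(10,5) (10,12/11) (31/3,1) (29/2,1) (15,2) (15,5)]
5. Canonical ring: [(10,12/11) (31/3,1) (29/2,1) (15,2) (15,5) (10,5)]

Clipped polygon: [(10,12/11) (31/3,1) (29/2,1) (15,2) (15,5) (10,5)]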